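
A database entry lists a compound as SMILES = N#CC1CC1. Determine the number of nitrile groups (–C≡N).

The nitrile motif appears at heavy-atom position 2 in the SMILES.
Nitrile count: 1.

1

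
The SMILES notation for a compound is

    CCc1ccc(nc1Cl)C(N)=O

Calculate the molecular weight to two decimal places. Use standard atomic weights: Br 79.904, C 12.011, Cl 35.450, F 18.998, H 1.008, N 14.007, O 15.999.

First, the molecular formula is C8H9ClN2O (counting implicit H from valence).
  C: 8 × 12.011 = 96.088
  Cl: 1 × 35.450 = 35.450
  H: 9 × 1.008 = 9.072
  N: 2 × 14.007 = 28.014
  O: 1 × 15.999 = 15.999
Sum: 8×12.011 + 1×35.450 + 9×1.008 + 2×14.007 + 1×15.999 = 184.623 → 184.62 g/mol.

184.62 g/mol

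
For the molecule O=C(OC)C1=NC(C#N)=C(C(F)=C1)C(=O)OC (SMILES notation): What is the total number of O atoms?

Scan the SMILES for O atoms (remember two-letter symbols like Cl and Br are single atoms).
Oxygen count: 4.

4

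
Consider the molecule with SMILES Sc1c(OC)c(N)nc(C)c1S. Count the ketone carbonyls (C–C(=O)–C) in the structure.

0

Scan the SMILES for the ketone motif — none present.
Groups that are present: 1 ether, 1 primary amine, 2 thiol.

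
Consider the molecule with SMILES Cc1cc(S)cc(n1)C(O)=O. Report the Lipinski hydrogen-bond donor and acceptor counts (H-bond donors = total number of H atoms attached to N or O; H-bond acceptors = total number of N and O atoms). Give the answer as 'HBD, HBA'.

Donors: find every N or O and count the H atoms it carries.
  atom 8 (N): bond orders sum to 3 → 0 H
  atom 10 (O): bond orders sum to 1 → 1 H
  atom 11 (O): bond orders sum to 2 → 0 H
Lipinski HBD = 1.
Acceptors: N atoms = 1, O atoms = 2 → HBA = 3.

1, 3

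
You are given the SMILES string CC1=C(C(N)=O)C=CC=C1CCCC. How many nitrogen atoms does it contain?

1

Scan the SMILES for N atoms (remember two-letter symbols like Cl and Br are single atoms).
Nitrogen count: 1.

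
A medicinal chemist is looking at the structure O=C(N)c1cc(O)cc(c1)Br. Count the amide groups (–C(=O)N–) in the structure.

The amide motif appears at heavy-atom position 2 in the SMILES.
Other groups present: 1 hydroxyl.
Amide count: 1.

1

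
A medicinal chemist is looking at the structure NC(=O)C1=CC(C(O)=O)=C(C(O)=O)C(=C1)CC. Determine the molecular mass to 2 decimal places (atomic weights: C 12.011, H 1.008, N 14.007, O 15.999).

First, the molecular formula is C11H11NO5 (counting implicit H from valence).
  C: 11 × 12.011 = 132.121
  H: 11 × 1.008 = 11.088
  N: 1 × 14.007 = 14.007
  O: 5 × 15.999 = 79.995
Sum: 11×12.011 + 11×1.008 + 1×14.007 + 5×15.999 = 237.211 → 237.21 g/mol.

237.21 g/mol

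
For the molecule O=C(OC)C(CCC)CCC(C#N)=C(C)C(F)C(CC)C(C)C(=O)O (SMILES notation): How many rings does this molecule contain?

0

In SMILES, each pair of matching ring-closure digits denotes one ring-closing bond; the number of such bonds equals the number of independent rings.
Ring-closure bonds here: 0.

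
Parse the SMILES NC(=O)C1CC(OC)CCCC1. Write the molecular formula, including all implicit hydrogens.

C9H17NO2

Walk through each heavy atom and fill implicit hydrogens from standard valence (C 4, N 3, O 2, S 2, halogen 1):
  atom 1: N, bond orders sum to 1 (valence 3) → 2 H
  atom 2: C, bond orders sum to 4 (valence 4) → 0 H
  atom 3: O, bond orders sum to 2 (valence 2) → 0 H
  atom 4: C, bond orders sum to 3 (valence 4) → 1 H
  atom 5: C, bond orders sum to 2 (valence 4) → 2 H
  atom 6: C, bond orders sum to 3 (valence 4) → 1 H
  atom 7: O, bond orders sum to 2 (valence 2) → 0 H
  atom 8: C, bond orders sum to 1 (valence 4) → 3 H
  atom 9: C, bond orders sum to 2 (valence 4) → 2 H
  atom 10: C, bond orders sum to 2 (valence 4) → 2 H
  atom 11: C, bond orders sum to 2 (valence 4) → 2 H
  atom 12: C, bond orders sum to 2 (valence 4) → 2 H
Totals → C:9, H:17, N:1, O:2.
In Hill order: C9H17NO2.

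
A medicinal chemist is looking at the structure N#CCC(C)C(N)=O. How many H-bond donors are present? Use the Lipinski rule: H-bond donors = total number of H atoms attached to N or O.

2

Donors: find every N or O and count the H atoms it carries.
  atom 1 (N): bond orders sum to 3 → 0 H
  atom 7 (N): bond orders sum to 1 → 2 H
  atom 8 (O): bond orders sum to 2 → 0 H
Lipinski HBD = 2.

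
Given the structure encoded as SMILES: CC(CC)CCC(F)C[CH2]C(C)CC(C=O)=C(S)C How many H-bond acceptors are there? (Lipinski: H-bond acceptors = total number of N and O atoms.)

N atoms: 0; O atoms: 1.
Lipinski HBA = 0 + 1 = 1.

1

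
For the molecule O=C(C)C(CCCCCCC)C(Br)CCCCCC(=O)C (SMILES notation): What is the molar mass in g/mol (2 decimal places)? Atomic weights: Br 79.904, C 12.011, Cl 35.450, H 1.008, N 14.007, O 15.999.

361.36 g/mol

First, the molecular formula is C18H33BrO2 (counting implicit H from valence).
  Br: 1 × 79.904 = 79.904
  C: 18 × 12.011 = 216.198
  H: 33 × 1.008 = 33.264
  O: 2 × 15.999 = 31.998
Sum: 1×79.904 + 18×12.011 + 33×1.008 + 2×15.999 = 361.364 → 361.36 g/mol.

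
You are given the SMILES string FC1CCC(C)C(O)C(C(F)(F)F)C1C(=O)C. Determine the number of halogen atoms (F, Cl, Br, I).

Halogen atoms appear at heavy-atom positions 1, 11, 12, 13 (4×F).
Other groups present: 1 hydroxyl, 1 ketone.
Halogen count: 4.

4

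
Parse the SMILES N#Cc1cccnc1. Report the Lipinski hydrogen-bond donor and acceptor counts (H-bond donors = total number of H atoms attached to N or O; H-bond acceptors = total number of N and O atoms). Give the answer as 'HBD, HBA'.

Donors: find every N or O and count the H atoms it carries.
  atom 1 (N): bond orders sum to 3 → 0 H
  atom 7 (N): bond orders sum to 3 → 0 H
Lipinski HBD = 0.
Acceptors: N atoms = 2, O atoms = 0 → HBA = 2.

0, 2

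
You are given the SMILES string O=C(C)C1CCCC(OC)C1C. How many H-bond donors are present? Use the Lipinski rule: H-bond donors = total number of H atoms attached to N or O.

0

Donors: find every N or O and count the H atoms it carries.
  atom 1 (O): bond orders sum to 2 → 0 H
  atom 9 (O): bond orders sum to 2 → 0 H
Lipinski HBD = 0.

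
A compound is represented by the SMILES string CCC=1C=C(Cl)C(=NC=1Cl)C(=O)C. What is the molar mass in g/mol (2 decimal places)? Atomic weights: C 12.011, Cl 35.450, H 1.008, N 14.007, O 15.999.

First, the molecular formula is C9H9Cl2NO (counting implicit H from valence).
  C: 9 × 12.011 = 108.099
  Cl: 2 × 35.450 = 70.900
  H: 9 × 1.008 = 9.072
  N: 1 × 14.007 = 14.007
  O: 1 × 15.999 = 15.999
Sum: 9×12.011 + 2×35.450 + 9×1.008 + 1×14.007 + 1×15.999 = 218.077 → 218.08 g/mol.

218.08 g/mol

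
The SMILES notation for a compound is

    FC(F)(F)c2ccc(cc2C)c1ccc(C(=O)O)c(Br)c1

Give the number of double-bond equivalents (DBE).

Molecular formula: C15H10BrF3O2.
DoU = (2C + 2 + N − H − X) / 2, where X is the halogen count and O/S are ignored.
    = (2·15 + 2 + 0 − 10 − 4) / 2 = 18 / 2 = 9.

9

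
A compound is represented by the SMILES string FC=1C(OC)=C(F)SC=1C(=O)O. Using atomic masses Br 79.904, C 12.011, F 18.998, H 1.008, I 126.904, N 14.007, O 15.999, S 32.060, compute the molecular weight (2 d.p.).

194.15 g/mol

First, the molecular formula is C6H4F2O3S (counting implicit H from valence).
  C: 6 × 12.011 = 72.066
  F: 2 × 18.998 = 37.996
  H: 4 × 1.008 = 4.032
  O: 3 × 15.999 = 47.997
  S: 1 × 32.060 = 32.060
Sum: 6×12.011 + 2×18.998 + 4×1.008 + 3×15.999 + 1×32.060 = 194.151 → 194.15 g/mol.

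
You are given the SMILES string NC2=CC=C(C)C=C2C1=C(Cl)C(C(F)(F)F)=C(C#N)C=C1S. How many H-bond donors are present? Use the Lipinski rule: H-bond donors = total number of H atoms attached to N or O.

2

Donors: find every N or O and count the H atoms it carries.
  atom 1 (N): bond orders sum to 1 → 2 H
  atom 19 (N): bond orders sum to 3 → 0 H
Lipinski HBD = 2.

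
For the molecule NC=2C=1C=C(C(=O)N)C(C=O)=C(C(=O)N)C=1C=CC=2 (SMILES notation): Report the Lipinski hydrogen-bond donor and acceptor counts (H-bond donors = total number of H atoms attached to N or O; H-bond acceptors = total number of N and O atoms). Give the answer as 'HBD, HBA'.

Donors: find every N or O and count the H atoms it carries.
  atom 1 (N): bond orders sum to 1 → 2 H
  atom 7 (O): bond orders sum to 2 → 0 H
  atom 8 (N): bond orders sum to 1 → 2 H
  atom 11 (O): bond orders sum to 2 → 0 H
  atom 14 (O): bond orders sum to 2 → 0 H
  atom 15 (N): bond orders sum to 1 → 2 H
Lipinski HBD = 6.
Acceptors: N atoms = 3, O atoms = 3 → HBA = 6.

6, 6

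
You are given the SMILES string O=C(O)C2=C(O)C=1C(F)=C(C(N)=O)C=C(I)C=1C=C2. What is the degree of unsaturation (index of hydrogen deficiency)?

Degree of unsaturation = (number of rings) + (number of π bonds).
Ring closures in the SMILES: 2.
π bonds: 7 double bonds (each 1 DoU) → 7 DoU from unsaturation.
Total DoU = 2 + 7 = 9.

9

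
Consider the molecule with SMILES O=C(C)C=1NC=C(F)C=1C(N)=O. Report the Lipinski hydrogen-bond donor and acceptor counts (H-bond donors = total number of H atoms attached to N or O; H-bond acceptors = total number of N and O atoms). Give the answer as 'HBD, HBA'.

3, 4

Donors: find every N or O and count the H atoms it carries.
  atom 1 (O): bond orders sum to 2 → 0 H
  atom 5 (N): bond orders sum to 2 → 1 H
  atom 11 (N): bond orders sum to 1 → 2 H
  atom 12 (O): bond orders sum to 2 → 0 H
Lipinski HBD = 3.
Acceptors: N atoms = 2, O atoms = 2 → HBA = 4.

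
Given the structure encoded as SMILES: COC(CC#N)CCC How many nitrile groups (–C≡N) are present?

1

The nitrile motif appears at heavy-atom position 5 in the SMILES.
Other groups present: 1 ether.
Nitrile count: 1.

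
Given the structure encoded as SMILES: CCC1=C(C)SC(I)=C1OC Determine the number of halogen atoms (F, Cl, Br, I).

Halogen atoms appear at heavy-atom position 8 (1×I).
Other groups present: 1 ether.
Halogen count: 1.

1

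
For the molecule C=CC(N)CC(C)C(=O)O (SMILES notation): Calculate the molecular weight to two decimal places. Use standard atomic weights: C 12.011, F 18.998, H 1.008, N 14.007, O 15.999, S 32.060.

143.19 g/mol

First, the molecular formula is C7H13NO2 (counting implicit H from valence).
  C: 7 × 12.011 = 84.077
  H: 13 × 1.008 = 13.104
  N: 1 × 14.007 = 14.007
  O: 2 × 15.999 = 31.998
Sum: 7×12.011 + 13×1.008 + 1×14.007 + 2×15.999 = 143.186 → 143.19 g/mol.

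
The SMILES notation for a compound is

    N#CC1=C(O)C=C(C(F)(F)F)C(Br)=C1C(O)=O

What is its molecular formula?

Walk through each heavy atom and fill implicit hydrogens from standard valence (C 4, N 3, O 2, S 2, halogen 1):
  atom 1: N, bond orders sum to 3 (valence 3) → 0 H
  atom 2: C, bond orders sum to 4 (valence 4) → 0 H
  atom 3: C, bond orders sum to 4 (valence 4) → 0 H
  atom 4: C, bond orders sum to 4 (valence 4) → 0 H
  atom 5: O, bond orders sum to 1 (valence 2) → 1 H
  atom 6: C, bond orders sum to 3 (valence 4) → 1 H
  atom 7: C, bond orders sum to 4 (valence 4) → 0 H
  atom 8: C, bond orders sum to 4 (valence 4) → 0 H
  atom 9: F (halogen, monovalent) → 0 H
  atom 10: F (halogen, monovalent) → 0 H
  atom 11: F (halogen, monovalent) → 0 H
  atom 12: C, bond orders sum to 4 (valence 4) → 0 H
  atom 13: Br (halogen, monovalent) → 0 H
  atom 14: C, bond orders sum to 4 (valence 4) → 0 H
  atom 15: C, bond orders sum to 4 (valence 4) → 0 H
  atom 16: O, bond orders sum to 1 (valence 2) → 1 H
  atom 17: O, bond orders sum to 2 (valence 2) → 0 H
Totals → C:9, H:3, Br:1, F:3, N:1, O:3.

C9H3BrF3NO3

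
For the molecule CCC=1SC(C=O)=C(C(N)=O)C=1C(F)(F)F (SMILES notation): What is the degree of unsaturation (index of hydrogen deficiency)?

5

Degree of unsaturation = (number of rings) + (number of π bonds).
Ring closures in the SMILES: 1.
π bonds: 4 double bonds (each 1 DoU) → 4 DoU from unsaturation.
Total DoU = 1 + 4 = 5.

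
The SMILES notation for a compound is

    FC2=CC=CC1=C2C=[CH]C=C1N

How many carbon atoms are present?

10

Count every carbon token in the SMILES (each C, including those in ring-closure positions and inside branches).
Carbon count: 10.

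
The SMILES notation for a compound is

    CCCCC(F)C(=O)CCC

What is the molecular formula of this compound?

C9H17FO

Walk through each heavy atom and fill implicit hydrogens from standard valence (C 4, N 3, O 2, S 2, halogen 1):
  atom 1: C, bond orders sum to 1 (valence 4) → 3 H
  atom 2: C, bond orders sum to 2 (valence 4) → 2 H
  atom 3: C, bond orders sum to 2 (valence 4) → 2 H
  atom 4: C, bond orders sum to 2 (valence 4) → 2 H
  atom 5: C, bond orders sum to 3 (valence 4) → 1 H
  atom 6: F (halogen, monovalent) → 0 H
  atom 7: C, bond orders sum to 4 (valence 4) → 0 H
  atom 8: O, bond orders sum to 2 (valence 2) → 0 H
  atom 9: C, bond orders sum to 2 (valence 4) → 2 H
  atom 10: C, bond orders sum to 2 (valence 4) → 2 H
  atom 11: C, bond orders sum to 1 (valence 4) → 3 H
Totals → C:9, H:17, F:1, O:1.
In Hill order: C9H17FO.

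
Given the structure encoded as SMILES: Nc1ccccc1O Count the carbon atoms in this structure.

Count every carbon token in the SMILES (each C, including those in ring-closure positions and inside branches).
Carbon count: 6.

6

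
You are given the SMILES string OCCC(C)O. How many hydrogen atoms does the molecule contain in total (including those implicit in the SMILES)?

Walk through each heavy atom and fill implicit hydrogens from standard valence (C 4, N 3, O 2, S 2, halogen 1):
  atom 1: O, bond orders sum to 1 (valence 2) → 1 H
  atom 2: C, bond orders sum to 2 (valence 4) → 2 H
  atom 3: C, bond orders sum to 2 (valence 4) → 2 H
  atom 4: C, bond orders sum to 3 (valence 4) → 1 H
  atom 5: C, bond orders sum to 1 (valence 4) → 3 H
  atom 6: O, bond orders sum to 1 (valence 2) → 1 H
Total hydrogens: 10.

10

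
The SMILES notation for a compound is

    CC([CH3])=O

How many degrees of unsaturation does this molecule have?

Degree of unsaturation = (number of rings) + (number of π bonds).
Ring closures in the SMILES: 0.
π bonds: 1 double bond (each 1 DoU) → 1 DoU from unsaturation.
Total DoU = 0 + 1 = 1.

1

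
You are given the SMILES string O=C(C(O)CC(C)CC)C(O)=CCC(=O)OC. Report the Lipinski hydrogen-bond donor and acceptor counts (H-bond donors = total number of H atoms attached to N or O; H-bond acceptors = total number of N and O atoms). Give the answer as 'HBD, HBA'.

2, 5

Donors: find every N or O and count the H atoms it carries.
  atom 1 (O): bond orders sum to 2 → 0 H
  atom 4 (O): bond orders sum to 1 → 1 H
  atom 11 (O): bond orders sum to 1 → 1 H
  atom 15 (O): bond orders sum to 2 → 0 H
  atom 16 (O): bond orders sum to 2 → 0 H
Lipinski HBD = 2.
Acceptors: N atoms = 0, O atoms = 5 → HBA = 5.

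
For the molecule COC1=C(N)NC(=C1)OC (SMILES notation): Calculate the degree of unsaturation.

Molecular formula: C6H10N2O2.
DoU = (2C + 2 + N − H − X) / 2, where X is the halogen count and O/S are ignored.
    = (2·6 + 2 + 2 − 10 − 0) / 2 = 6 / 2 = 3.

3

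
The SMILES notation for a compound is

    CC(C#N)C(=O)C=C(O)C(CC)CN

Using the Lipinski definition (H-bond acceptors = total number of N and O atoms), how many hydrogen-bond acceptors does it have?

4

N atoms: 2; O atoms: 2.
Lipinski HBA = 2 + 2 = 4.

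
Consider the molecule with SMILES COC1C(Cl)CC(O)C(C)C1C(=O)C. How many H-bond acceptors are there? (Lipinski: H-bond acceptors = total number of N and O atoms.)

3

N atoms: 0; O atoms: 3.
Lipinski HBA = 0 + 3 = 3.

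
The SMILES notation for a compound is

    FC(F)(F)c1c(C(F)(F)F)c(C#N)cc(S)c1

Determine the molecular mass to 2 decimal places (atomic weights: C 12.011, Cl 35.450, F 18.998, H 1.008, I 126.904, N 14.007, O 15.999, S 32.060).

First, the molecular formula is C9H3F6NS (counting implicit H from valence).
  C: 9 × 12.011 = 108.099
  F: 6 × 18.998 = 113.988
  H: 3 × 1.008 = 3.024
  N: 1 × 14.007 = 14.007
  S: 1 × 32.060 = 32.060
Sum: 9×12.011 + 6×18.998 + 3×1.008 + 1×14.007 + 1×32.060 = 271.178 → 271.18 g/mol.

271.18 g/mol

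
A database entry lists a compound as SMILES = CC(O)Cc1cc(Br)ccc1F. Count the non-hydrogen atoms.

12

Every atom symbol written in the SMILES (organic subset) is one heavy atom; implicit H are not written.
Heavy atoms by element → Br:1, C:9, F:1, O:1.
Total: 12.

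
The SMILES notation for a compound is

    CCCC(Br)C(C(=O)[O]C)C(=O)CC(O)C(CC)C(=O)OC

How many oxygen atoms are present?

6

Scan the SMILES for O atoms (remember two-letter symbols like Cl and Br are single atoms).
Oxygen count: 6.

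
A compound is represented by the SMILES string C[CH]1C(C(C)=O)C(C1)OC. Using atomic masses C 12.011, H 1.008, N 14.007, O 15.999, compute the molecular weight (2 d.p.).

First, the molecular formula is C8H14O2 (counting implicit H from valence).
  C: 8 × 12.011 = 96.088
  H: 14 × 1.008 = 14.112
  O: 2 × 15.999 = 31.998
Sum: 8×12.011 + 14×1.008 + 2×15.999 = 142.198 → 142.20 g/mol.

142.20 g/mol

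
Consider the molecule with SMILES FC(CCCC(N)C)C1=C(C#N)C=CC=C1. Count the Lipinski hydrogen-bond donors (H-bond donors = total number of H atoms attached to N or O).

2

Donors: find every N or O and count the H atoms it carries.
  atom 7 (N): bond orders sum to 1 → 2 H
  atom 12 (N): bond orders sum to 3 → 0 H
Lipinski HBD = 2.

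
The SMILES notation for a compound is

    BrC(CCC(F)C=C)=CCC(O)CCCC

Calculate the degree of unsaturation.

Molecular formula: C13H22BrFO.
DoU = (2C + 2 + N − H − X) / 2, where X is the halogen count and O/S are ignored.
    = (2·13 + 2 + 0 − 22 − 2) / 2 = 4 / 2 = 2.

2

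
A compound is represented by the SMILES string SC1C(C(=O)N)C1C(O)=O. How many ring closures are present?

In SMILES, each pair of matching ring-closure digits denotes one ring-closing bond; the number of such bonds equals the number of independent rings.
Ring-closure bonds here: 1.

1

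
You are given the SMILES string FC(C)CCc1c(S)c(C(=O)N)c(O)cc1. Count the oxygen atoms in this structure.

Scan the SMILES for O atoms (remember two-letter symbols like Cl and Br are single atoms).
Oxygen count: 2.

2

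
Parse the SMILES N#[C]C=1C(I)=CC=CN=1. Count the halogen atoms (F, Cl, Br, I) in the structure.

Halogen atoms appear at heavy-atom position 5 (1×I).
Other groups present: 1 nitrile.
Halogen count: 1.

1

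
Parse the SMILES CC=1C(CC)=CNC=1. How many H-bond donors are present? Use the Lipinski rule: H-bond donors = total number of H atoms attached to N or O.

1

Donors: find every N or O and count the H atoms it carries.
  atom 7 (N): bond orders sum to 2 → 1 H
Lipinski HBD = 1.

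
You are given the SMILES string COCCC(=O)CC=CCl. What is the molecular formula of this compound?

C7H11ClO2

Walk through each heavy atom and fill implicit hydrogens from standard valence (C 4, N 3, O 2, S 2, halogen 1):
  atom 1: C, bond orders sum to 1 (valence 4) → 3 H
  atom 2: O, bond orders sum to 2 (valence 2) → 0 H
  atom 3: C, bond orders sum to 2 (valence 4) → 2 H
  atom 4: C, bond orders sum to 2 (valence 4) → 2 H
  atom 5: C, bond orders sum to 4 (valence 4) → 0 H
  atom 6: O, bond orders sum to 2 (valence 2) → 0 H
  atom 7: C, bond orders sum to 2 (valence 4) → 2 H
  atom 8: C, bond orders sum to 3 (valence 4) → 1 H
  atom 9: C, bond orders sum to 3 (valence 4) → 1 H
  atom 10: Cl (halogen, monovalent) → 0 H
Totals → C:7, H:11, Cl:1, O:2.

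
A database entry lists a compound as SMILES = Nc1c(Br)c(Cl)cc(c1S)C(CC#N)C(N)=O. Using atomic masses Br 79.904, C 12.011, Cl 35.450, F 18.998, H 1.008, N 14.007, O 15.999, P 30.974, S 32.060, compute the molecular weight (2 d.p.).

334.62 g/mol

First, the molecular formula is C10H9BrClN3OS (counting implicit H from valence).
  Br: 1 × 79.904 = 79.904
  C: 10 × 12.011 = 120.110
  Cl: 1 × 35.450 = 35.450
  H: 9 × 1.008 = 9.072
  N: 3 × 14.007 = 42.021
  O: 1 × 15.999 = 15.999
  S: 1 × 32.060 = 32.060
Sum: 1×79.904 + 10×12.011 + 1×35.450 + 9×1.008 + 3×14.007 + 1×15.999 + 1×32.060 = 334.616 → 334.62 g/mol.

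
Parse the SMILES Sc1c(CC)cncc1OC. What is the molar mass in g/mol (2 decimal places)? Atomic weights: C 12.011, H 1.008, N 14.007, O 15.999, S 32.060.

First, the molecular formula is C8H11NOS (counting implicit H from valence).
  C: 8 × 12.011 = 96.088
  H: 11 × 1.008 = 11.088
  N: 1 × 14.007 = 14.007
  O: 1 × 15.999 = 15.999
  S: 1 × 32.060 = 32.060
Sum: 8×12.011 + 11×1.008 + 1×14.007 + 1×15.999 + 1×32.060 = 169.242 → 169.24 g/mol.

169.24 g/mol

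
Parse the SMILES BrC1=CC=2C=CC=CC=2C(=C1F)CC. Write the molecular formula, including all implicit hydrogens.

C12H10BrF

Walk through each heavy atom and fill implicit hydrogens from standard valence (C 4, N 3, O 2, S 2, halogen 1):
  atom 1: Br (halogen, monovalent) → 0 H
  atom 2: C, bond orders sum to 4 (valence 4) → 0 H
  atom 3: C, bond orders sum to 3 (valence 4) → 1 H
  atom 4: C, bond orders sum to 4 (valence 4) → 0 H
  atom 5: C, bond orders sum to 3 (valence 4) → 1 H
  atom 6: C, bond orders sum to 3 (valence 4) → 1 H
  atom 7: C, bond orders sum to 3 (valence 4) → 1 H
  atom 8: C, bond orders sum to 3 (valence 4) → 1 H
  atom 9: C, bond orders sum to 4 (valence 4) → 0 H
  atom 10: C, bond orders sum to 4 (valence 4) → 0 H
  atom 11: C, bond orders sum to 4 (valence 4) → 0 H
  atom 12: F (halogen, monovalent) → 0 H
  atom 13: C, bond orders sum to 2 (valence 4) → 2 H
  atom 14: C, bond orders sum to 1 (valence 4) → 3 H
Totals → C:12, H:10, Br:1, F:1.
In Hill order: C12H10BrF.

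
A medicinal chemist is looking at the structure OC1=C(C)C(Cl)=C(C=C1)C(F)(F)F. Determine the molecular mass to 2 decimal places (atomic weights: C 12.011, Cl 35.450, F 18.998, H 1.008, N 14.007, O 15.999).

210.58 g/mol

First, the molecular formula is C8H6ClF3O (counting implicit H from valence).
  C: 8 × 12.011 = 96.088
  Cl: 1 × 35.450 = 35.450
  F: 3 × 18.998 = 56.994
  H: 6 × 1.008 = 6.048
  O: 1 × 15.999 = 15.999
Sum: 8×12.011 + 1×35.450 + 3×18.998 + 6×1.008 + 1×15.999 = 210.579 → 210.58 g/mol.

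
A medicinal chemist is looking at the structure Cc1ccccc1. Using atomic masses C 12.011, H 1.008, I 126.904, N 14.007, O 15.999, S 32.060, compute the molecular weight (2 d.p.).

92.14 g/mol

First, the molecular formula is C7H8 (counting implicit H from valence).
  C: 7 × 12.011 = 84.077
  H: 8 × 1.008 = 8.064
Sum: 7×12.011 + 8×1.008 = 92.141 → 92.14 g/mol.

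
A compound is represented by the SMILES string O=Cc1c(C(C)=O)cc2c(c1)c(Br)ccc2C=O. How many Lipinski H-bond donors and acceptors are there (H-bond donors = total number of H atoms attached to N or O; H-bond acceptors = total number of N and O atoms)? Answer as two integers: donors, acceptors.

Donors: find every N or O and count the H atoms it carries.
  atom 1 (O): bond orders sum to 2 → 0 H
  atom 7 (O): bond orders sum to 2 → 0 H
  atom 18 (O): bond orders sum to 2 → 0 H
Lipinski HBD = 0.
Acceptors: N atoms = 0, O atoms = 3 → HBA = 3.

0, 3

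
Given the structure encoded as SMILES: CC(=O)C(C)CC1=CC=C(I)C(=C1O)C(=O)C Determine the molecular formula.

C13H15IO3

Walk through each heavy atom and fill implicit hydrogens from standard valence (C 4, N 3, O 2, S 2, halogen 1):
  atom 1: C, bond orders sum to 1 (valence 4) → 3 H
  atom 2: C, bond orders sum to 4 (valence 4) → 0 H
  atom 3: O, bond orders sum to 2 (valence 2) → 0 H
  atom 4: C, bond orders sum to 3 (valence 4) → 1 H
  atom 5: C, bond orders sum to 1 (valence 4) → 3 H
  atom 6: C, bond orders sum to 2 (valence 4) → 2 H
  atom 7: C, bond orders sum to 4 (valence 4) → 0 H
  atom 8: C, bond orders sum to 3 (valence 4) → 1 H
  atom 9: C, bond orders sum to 3 (valence 4) → 1 H
  atom 10: C, bond orders sum to 4 (valence 4) → 0 H
  atom 11: I (halogen, monovalent) → 0 H
  atom 12: C, bond orders sum to 4 (valence 4) → 0 H
  atom 13: C, bond orders sum to 4 (valence 4) → 0 H
  atom 14: O, bond orders sum to 1 (valence 2) → 1 H
  atom 15: C, bond orders sum to 4 (valence 4) → 0 H
  atom 16: O, bond orders sum to 2 (valence 2) → 0 H
  atom 17: C, bond orders sum to 1 (valence 4) → 3 H
Totals → C:13, H:15, I:1, O:3.
In Hill order: C13H15IO3.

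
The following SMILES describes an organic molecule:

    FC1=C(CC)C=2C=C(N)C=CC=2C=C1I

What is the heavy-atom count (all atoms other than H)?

Every atom symbol written in the SMILES (organic subset) is one heavy atom; implicit H are not written.
Heavy atoms by element → C:12, F:1, I:1, N:1.
Total: 15.

15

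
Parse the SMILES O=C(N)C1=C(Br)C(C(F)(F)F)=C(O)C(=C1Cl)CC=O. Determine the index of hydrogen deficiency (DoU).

6

Degree of unsaturation = (number of rings) + (number of π bonds).
Ring closures in the SMILES: 1.
π bonds: 5 double bonds (each 1 DoU) → 5 DoU from unsaturation.
Total DoU = 1 + 5 = 6.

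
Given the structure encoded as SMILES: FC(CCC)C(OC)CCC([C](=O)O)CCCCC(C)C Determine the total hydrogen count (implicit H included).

Walk through each heavy atom and fill implicit hydrogens from standard valence (C 4, N 3, O 2, S 2, halogen 1):
  atom 1: F (halogen, monovalent) → 0 H
  atom 2: C, bond orders sum to 3 (valence 4) → 1 H
  atom 3: C, bond orders sum to 2 (valence 4) → 2 H
  atom 4: C, bond orders sum to 2 (valence 4) → 2 H
  atom 5: C, bond orders sum to 1 (valence 4) → 3 H
  atom 6: C, bond orders sum to 3 (valence 4) → 1 H
  atom 7: O, bond orders sum to 2 (valence 2) → 0 H
  atom 8: C, bond orders sum to 1 (valence 4) → 3 H
  atom 9: C, bond orders sum to 2 (valence 4) → 2 H
  atom 10: C, bond orders sum to 2 (valence 4) → 2 H
  atom 11: C, bond orders sum to 3 (valence 4) → 1 H
  atom 12: C with explicit H count 0
  atom 13: O, bond orders sum to 2 (valence 2) → 0 H
  atom 14: O, bond orders sum to 1 (valence 2) → 1 H
  atom 15: C, bond orders sum to 2 (valence 4) → 2 H
  atom 16: C, bond orders sum to 2 (valence 4) → 2 H
  atom 17: C, bond orders sum to 2 (valence 4) → 2 H
  atom 18: C, bond orders sum to 2 (valence 4) → 2 H
  atom 19: C, bond orders sum to 3 (valence 4) → 1 H
  atom 20: C, bond orders sum to 1 (valence 4) → 3 H
  atom 21: C, bond orders sum to 1 (valence 4) → 3 H
Total hydrogens: 33.

33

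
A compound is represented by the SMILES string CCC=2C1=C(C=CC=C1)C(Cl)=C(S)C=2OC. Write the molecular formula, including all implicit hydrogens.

Walk through each heavy atom and fill implicit hydrogens from standard valence (C 4, N 3, O 2, S 2, halogen 1):
  atom 1: C, bond orders sum to 1 (valence 4) → 3 H
  atom 2: C, bond orders sum to 2 (valence 4) → 2 H
  atom 3: C, bond orders sum to 4 (valence 4) → 0 H
  atom 4: C, bond orders sum to 4 (valence 4) → 0 H
  atom 5: C, bond orders sum to 4 (valence 4) → 0 H
  atom 6: C, bond orders sum to 3 (valence 4) → 1 H
  atom 7: C, bond orders sum to 3 (valence 4) → 1 H
  atom 8: C, bond orders sum to 3 (valence 4) → 1 H
  atom 9: C, bond orders sum to 3 (valence 4) → 1 H
  atom 10: C, bond orders sum to 4 (valence 4) → 0 H
  atom 11: Cl (halogen, monovalent) → 0 H
  atom 12: C, bond orders sum to 4 (valence 4) → 0 H
  atom 13: S, bond orders sum to 1 (valence 2) → 1 H
  atom 14: C, bond orders sum to 4 (valence 4) → 0 H
  atom 15: O, bond orders sum to 2 (valence 2) → 0 H
  atom 16: C, bond orders sum to 1 (valence 4) → 3 H
Totals → C:13, H:13, Cl:1, O:1, S:1.

C13H13ClOS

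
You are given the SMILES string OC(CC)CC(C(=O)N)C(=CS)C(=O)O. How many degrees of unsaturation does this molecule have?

3

Degree of unsaturation = (number of rings) + (number of π bonds).
Ring closures in the SMILES: 0.
π bonds: 3 double bonds (each 1 DoU) → 3 DoU from unsaturation.
Total DoU = 0 + 3 = 3.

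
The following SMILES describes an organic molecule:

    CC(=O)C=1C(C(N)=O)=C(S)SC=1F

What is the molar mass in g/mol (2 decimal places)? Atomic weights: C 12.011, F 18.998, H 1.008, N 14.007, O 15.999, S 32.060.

First, the molecular formula is C7H6FNO2S2 (counting implicit H from valence).
  C: 7 × 12.011 = 84.077
  F: 1 × 18.998 = 18.998
  H: 6 × 1.008 = 6.048
  N: 1 × 14.007 = 14.007
  O: 2 × 15.999 = 31.998
  S: 2 × 32.060 = 64.120
Sum: 7×12.011 + 1×18.998 + 6×1.008 + 1×14.007 + 2×15.999 + 2×32.060 = 219.248 → 219.25 g/mol.

219.25 g/mol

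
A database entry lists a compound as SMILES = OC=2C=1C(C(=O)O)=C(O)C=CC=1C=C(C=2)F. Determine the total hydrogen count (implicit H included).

Walk through each heavy atom and fill implicit hydrogens from standard valence (C 4, N 3, O 2, S 2, halogen 1):
  atom 1: O, bond orders sum to 1 (valence 2) → 1 H
  atom 2: C, bond orders sum to 4 (valence 4) → 0 H
  atom 3: C, bond orders sum to 4 (valence 4) → 0 H
  atom 4: C, bond orders sum to 4 (valence 4) → 0 H
  atom 5: C, bond orders sum to 4 (valence 4) → 0 H
  atom 6: O, bond orders sum to 2 (valence 2) → 0 H
  atom 7: O, bond orders sum to 1 (valence 2) → 1 H
  atom 8: C, bond orders sum to 4 (valence 4) → 0 H
  atom 9: O, bond orders sum to 1 (valence 2) → 1 H
  atom 10: C, bond orders sum to 3 (valence 4) → 1 H
  atom 11: C, bond orders sum to 3 (valence 4) → 1 H
  atom 12: C, bond orders sum to 4 (valence 4) → 0 H
  atom 13: C, bond orders sum to 3 (valence 4) → 1 H
  atom 14: C, bond orders sum to 4 (valence 4) → 0 H
  atom 15: C, bond orders sum to 3 (valence 4) → 1 H
  atom 16: F (halogen, monovalent) → 0 H
Total hydrogens: 7.

7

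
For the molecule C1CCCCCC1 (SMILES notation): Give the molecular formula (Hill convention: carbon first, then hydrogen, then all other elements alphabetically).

Walk through each heavy atom and fill implicit hydrogens from standard valence (C 4, N 3, O 2, S 2, halogen 1):
  atom 1: C, bond orders sum to 2 (valence 4) → 2 H
  atom 2: C, bond orders sum to 2 (valence 4) → 2 H
  atom 3: C, bond orders sum to 2 (valence 4) → 2 H
  atom 4: C, bond orders sum to 2 (valence 4) → 2 H
  atom 5: C, bond orders sum to 2 (valence 4) → 2 H
  atom 6: C, bond orders sum to 2 (valence 4) → 2 H
  atom 7: C, bond orders sum to 2 (valence 4) → 2 H
Totals → C:7, H:14.

C7H14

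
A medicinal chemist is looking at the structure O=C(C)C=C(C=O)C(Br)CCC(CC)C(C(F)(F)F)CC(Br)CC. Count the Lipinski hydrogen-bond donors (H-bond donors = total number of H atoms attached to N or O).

Donors: find every N or O and count the H atoms it carries.
  atom 1 (O): bond orders sum to 2 → 0 H
  atom 7 (O): bond orders sum to 2 → 0 H
Lipinski HBD = 0.

0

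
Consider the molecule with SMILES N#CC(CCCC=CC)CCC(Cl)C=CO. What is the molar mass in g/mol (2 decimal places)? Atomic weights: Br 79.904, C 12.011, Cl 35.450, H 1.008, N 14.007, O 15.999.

First, the molecular formula is C13H20ClNO (counting implicit H from valence).
  C: 13 × 12.011 = 156.143
  Cl: 1 × 35.450 = 35.450
  H: 20 × 1.008 = 20.160
  N: 1 × 14.007 = 14.007
  O: 1 × 15.999 = 15.999
Sum: 13×12.011 + 1×35.450 + 20×1.008 + 1×14.007 + 1×15.999 = 241.759 → 241.76 g/mol.

241.76 g/mol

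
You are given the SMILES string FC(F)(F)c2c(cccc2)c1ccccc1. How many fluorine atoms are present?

3

Scan the SMILES for F atoms (remember two-letter symbols like Cl and Br are single atoms).
Fluorine count: 3.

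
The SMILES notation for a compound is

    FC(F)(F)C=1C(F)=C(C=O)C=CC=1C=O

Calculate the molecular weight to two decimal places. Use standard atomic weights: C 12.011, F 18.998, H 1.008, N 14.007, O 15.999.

220.12 g/mol

First, the molecular formula is C9H4F4O2 (counting implicit H from valence).
  C: 9 × 12.011 = 108.099
  F: 4 × 18.998 = 75.992
  H: 4 × 1.008 = 4.032
  O: 2 × 15.999 = 31.998
Sum: 9×12.011 + 4×18.998 + 4×1.008 + 2×15.999 = 220.121 → 220.12 g/mol.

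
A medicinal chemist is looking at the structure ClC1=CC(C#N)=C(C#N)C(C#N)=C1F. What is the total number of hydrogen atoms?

Walk through each heavy atom and fill implicit hydrogens from standard valence (C 4, N 3, O 2, S 2, halogen 1):
  atom 1: Cl (halogen, monovalent) → 0 H
  atom 2: C, bond orders sum to 4 (valence 4) → 0 H
  atom 3: C, bond orders sum to 3 (valence 4) → 1 H
  atom 4: C, bond orders sum to 4 (valence 4) → 0 H
  atom 5: C, bond orders sum to 4 (valence 4) → 0 H
  atom 6: N, bond orders sum to 3 (valence 3) → 0 H
  atom 7: C, bond orders sum to 4 (valence 4) → 0 H
  atom 8: C, bond orders sum to 4 (valence 4) → 0 H
  atom 9: N, bond orders sum to 3 (valence 3) → 0 H
  atom 10: C, bond orders sum to 4 (valence 4) → 0 H
  atom 11: C, bond orders sum to 4 (valence 4) → 0 H
  atom 12: N, bond orders sum to 3 (valence 3) → 0 H
  atom 13: C, bond orders sum to 4 (valence 4) → 0 H
  atom 14: F (halogen, monovalent) → 0 H
Total hydrogens: 1.

1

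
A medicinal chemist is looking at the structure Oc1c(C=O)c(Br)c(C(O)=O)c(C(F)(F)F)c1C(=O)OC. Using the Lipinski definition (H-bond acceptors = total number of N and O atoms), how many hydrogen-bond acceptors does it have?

6

N atoms: 0; O atoms: 6.
Lipinski HBA = 0 + 6 = 6.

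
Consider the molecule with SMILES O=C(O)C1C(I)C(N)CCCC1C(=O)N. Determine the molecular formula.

C9H15IN2O3

Walk through each heavy atom and fill implicit hydrogens from standard valence (C 4, N 3, O 2, S 2, halogen 1):
  atom 1: O, bond orders sum to 2 (valence 2) → 0 H
  atom 2: C, bond orders sum to 4 (valence 4) → 0 H
  atom 3: O, bond orders sum to 1 (valence 2) → 1 H
  atom 4: C, bond orders sum to 3 (valence 4) → 1 H
  atom 5: C, bond orders sum to 3 (valence 4) → 1 H
  atom 6: I (halogen, monovalent) → 0 H
  atom 7: C, bond orders sum to 3 (valence 4) → 1 H
  atom 8: N, bond orders sum to 1 (valence 3) → 2 H
  atom 9: C, bond orders sum to 2 (valence 4) → 2 H
  atom 10: C, bond orders sum to 2 (valence 4) → 2 H
  atom 11: C, bond orders sum to 2 (valence 4) → 2 H
  atom 12: C, bond orders sum to 3 (valence 4) → 1 H
  atom 13: C, bond orders sum to 4 (valence 4) → 0 H
  atom 14: O, bond orders sum to 2 (valence 2) → 0 H
  atom 15: N, bond orders sum to 1 (valence 3) → 2 H
Totals → C:9, H:15, I:1, N:2, O:3.
In Hill order: C9H15IN2O3.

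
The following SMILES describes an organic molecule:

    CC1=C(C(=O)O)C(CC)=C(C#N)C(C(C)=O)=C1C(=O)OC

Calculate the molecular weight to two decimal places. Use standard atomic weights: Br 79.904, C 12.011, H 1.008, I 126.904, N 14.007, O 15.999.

289.29 g/mol

First, the molecular formula is C15H15NO5 (counting implicit H from valence).
  C: 15 × 12.011 = 180.165
  H: 15 × 1.008 = 15.120
  N: 1 × 14.007 = 14.007
  O: 5 × 15.999 = 79.995
Sum: 15×12.011 + 15×1.008 + 1×14.007 + 5×15.999 = 289.287 → 289.29 g/mol.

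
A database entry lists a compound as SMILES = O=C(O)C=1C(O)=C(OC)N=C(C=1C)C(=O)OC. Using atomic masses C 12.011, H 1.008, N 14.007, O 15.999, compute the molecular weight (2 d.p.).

First, the molecular formula is C10H11NO6 (counting implicit H from valence).
  C: 10 × 12.011 = 120.110
  H: 11 × 1.008 = 11.088
  N: 1 × 14.007 = 14.007
  O: 6 × 15.999 = 95.994
Sum: 10×12.011 + 11×1.008 + 1×14.007 + 6×15.999 = 241.199 → 241.20 g/mol.

241.20 g/mol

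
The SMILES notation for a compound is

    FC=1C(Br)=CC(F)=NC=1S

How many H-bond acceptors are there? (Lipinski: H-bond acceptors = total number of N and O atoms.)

1

N atoms: 1; O atoms: 0.
Lipinski HBA = 1 + 0 = 1.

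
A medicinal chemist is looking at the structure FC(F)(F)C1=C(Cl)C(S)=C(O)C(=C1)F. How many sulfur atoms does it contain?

Scan the SMILES for S atoms (remember two-letter symbols like Cl and Br are single atoms).
Sulfur count: 1.

1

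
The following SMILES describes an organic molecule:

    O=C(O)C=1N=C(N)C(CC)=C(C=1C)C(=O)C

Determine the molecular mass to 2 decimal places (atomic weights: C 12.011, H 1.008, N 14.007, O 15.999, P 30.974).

First, the molecular formula is C11H14N2O3 (counting implicit H from valence).
  C: 11 × 12.011 = 132.121
  H: 14 × 1.008 = 14.112
  N: 2 × 14.007 = 28.014
  O: 3 × 15.999 = 47.997
Sum: 11×12.011 + 14×1.008 + 2×14.007 + 3×15.999 = 222.244 → 222.24 g/mol.

222.24 g/mol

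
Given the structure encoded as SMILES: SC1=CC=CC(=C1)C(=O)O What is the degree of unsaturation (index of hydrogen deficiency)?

5

Degree of unsaturation = (number of rings) + (number of π bonds).
Ring closures in the SMILES: 1.
π bonds: 4 double bonds (each 1 DoU) → 4 DoU from unsaturation.
Total DoU = 1 + 4 = 5.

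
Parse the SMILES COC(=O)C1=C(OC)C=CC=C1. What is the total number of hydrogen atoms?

Walk through each heavy atom and fill implicit hydrogens from standard valence (C 4, N 3, O 2, S 2, halogen 1):
  atom 1: C, bond orders sum to 1 (valence 4) → 3 H
  atom 2: O, bond orders sum to 2 (valence 2) → 0 H
  atom 3: C, bond orders sum to 4 (valence 4) → 0 H
  atom 4: O, bond orders sum to 2 (valence 2) → 0 H
  atom 5: C, bond orders sum to 4 (valence 4) → 0 H
  atom 6: C, bond orders sum to 4 (valence 4) → 0 H
  atom 7: O, bond orders sum to 2 (valence 2) → 0 H
  atom 8: C, bond orders sum to 1 (valence 4) → 3 H
  atom 9: C, bond orders sum to 3 (valence 4) → 1 H
  atom 10: C, bond orders sum to 3 (valence 4) → 1 H
  atom 11: C, bond orders sum to 3 (valence 4) → 1 H
  atom 12: C, bond orders sum to 3 (valence 4) → 1 H
Total hydrogens: 10.

10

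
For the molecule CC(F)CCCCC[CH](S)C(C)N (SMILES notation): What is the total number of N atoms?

Scan the SMILES for N atoms (remember two-letter symbols like Cl and Br are single atoms).
Nitrogen count: 1.

1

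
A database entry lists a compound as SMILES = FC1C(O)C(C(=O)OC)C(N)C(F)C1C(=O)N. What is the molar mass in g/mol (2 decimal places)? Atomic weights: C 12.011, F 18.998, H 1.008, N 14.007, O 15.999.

First, the molecular formula is C9H14F2N2O4 (counting implicit H from valence).
  C: 9 × 12.011 = 108.099
  F: 2 × 18.998 = 37.996
  H: 14 × 1.008 = 14.112
  N: 2 × 14.007 = 28.014
  O: 4 × 15.999 = 63.996
Sum: 9×12.011 + 2×18.998 + 14×1.008 + 2×14.007 + 4×15.999 = 252.217 → 252.22 g/mol.

252.22 g/mol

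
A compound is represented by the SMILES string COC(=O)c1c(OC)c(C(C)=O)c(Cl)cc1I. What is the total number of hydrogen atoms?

Walk through each heavy atom and fill implicit hydrogens from standard valence (C 4, N 3, O 2, S 2, halogen 1); for lowercase aromatic atoms, an aromatic c carries 1 H when it has two neighbours and 0 H with three, and aromatic n carries 0 H:
  atom 1: C, bond orders sum to 1 (valence 4) → 3 H
  atom 2: O, bond orders sum to 2 (valence 2) → 0 H
  atom 3: C, bond orders sum to 4 (valence 4) → 0 H
  atom 4: O, bond orders sum to 2 (valence 2) → 0 H
  atom 5: aromatic c, 3 neighbours → 0 H
  atom 6: aromatic c, 3 neighbours → 0 H
  atom 7: O, bond orders sum to 2 (valence 2) → 0 H
  atom 8: C, bond orders sum to 1 (valence 4) → 3 H
  atom 9: aromatic c, 3 neighbours → 0 H
  atom 10: C, bond orders sum to 4 (valence 4) → 0 H
  atom 11: C, bond orders sum to 1 (valence 4) → 3 H
  atom 12: O, bond orders sum to 2 (valence 2) → 0 H
  atom 13: aromatic c, 3 neighbours → 0 H
  atom 14: Cl (halogen, monovalent) → 0 H
  atom 15: aromatic c, 2 neighbours → 1 H
  atom 16: aromatic c, 3 neighbours → 0 H
  atom 17: I (halogen, monovalent) → 0 H
Total hydrogens: 10.

10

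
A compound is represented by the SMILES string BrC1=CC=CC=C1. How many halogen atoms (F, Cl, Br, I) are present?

Halogen atoms appear at heavy-atom position 1 (1×Br).
Halogen count: 1.

1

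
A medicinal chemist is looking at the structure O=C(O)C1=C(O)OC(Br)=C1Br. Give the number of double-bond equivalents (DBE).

Degree of unsaturation = (number of rings) + (number of π bonds).
Ring closures in the SMILES: 1.
π bonds: 3 double bonds (each 1 DoU) → 3 DoU from unsaturation.
Total DoU = 1 + 3 = 4.

4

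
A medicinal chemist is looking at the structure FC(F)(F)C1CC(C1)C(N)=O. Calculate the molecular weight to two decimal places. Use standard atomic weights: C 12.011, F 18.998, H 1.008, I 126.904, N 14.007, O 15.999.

167.13 g/mol

First, the molecular formula is C6H8F3NO (counting implicit H from valence).
  C: 6 × 12.011 = 72.066
  F: 3 × 18.998 = 56.994
  H: 8 × 1.008 = 8.064
  N: 1 × 14.007 = 14.007
  O: 1 × 15.999 = 15.999
Sum: 6×12.011 + 3×18.998 + 8×1.008 + 1×14.007 + 1×15.999 = 167.130 → 167.13 g/mol.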